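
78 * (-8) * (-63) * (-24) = -943488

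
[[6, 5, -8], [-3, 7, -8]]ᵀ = [[6, -3], [5, 7], [-8, -8]]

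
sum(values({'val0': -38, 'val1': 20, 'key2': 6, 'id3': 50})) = (-38) + 20 + 6 + 50
= 38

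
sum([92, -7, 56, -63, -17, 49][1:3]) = 49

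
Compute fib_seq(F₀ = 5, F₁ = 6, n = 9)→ F_2 = F_1 + F_0 = 11
F_3 = F_2 + F_1 = 17
F_4 = F_3 + F_2 = 28
...
= [5, 6, 11, 17, 28, 45, 73, 118, 191]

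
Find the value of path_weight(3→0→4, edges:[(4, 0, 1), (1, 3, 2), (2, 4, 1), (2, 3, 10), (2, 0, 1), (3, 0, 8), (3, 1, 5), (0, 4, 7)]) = w(3→0)=8 + w(0→4)=7
= 15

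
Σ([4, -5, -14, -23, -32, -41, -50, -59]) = 4 + (-5) + (-14) + (-23) + (-32) + (-41) + (-50) + (-59)
= -220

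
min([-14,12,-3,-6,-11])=-14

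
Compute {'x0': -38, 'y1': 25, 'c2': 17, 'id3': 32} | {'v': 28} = {'x0': -38, 'y1': 25, 'c2': 17, 'id3': 32, 'v': 28}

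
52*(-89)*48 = -222144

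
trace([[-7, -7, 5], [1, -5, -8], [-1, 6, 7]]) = -5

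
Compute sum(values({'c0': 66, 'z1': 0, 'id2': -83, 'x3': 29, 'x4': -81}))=66 + 0 + (-83) + 29 + (-81)
= -69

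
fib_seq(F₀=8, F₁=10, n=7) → [8, 10, 18, 28, 46, 74, 120]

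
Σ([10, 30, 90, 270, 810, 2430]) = 3640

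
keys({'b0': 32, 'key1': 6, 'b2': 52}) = ['b0', 'key1', 'b2']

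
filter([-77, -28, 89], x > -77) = [-28, 89]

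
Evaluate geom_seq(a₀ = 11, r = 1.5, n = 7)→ [11.0, 16.5, 24.75, 37.125, 55.6875, 83.53125, 125.296875]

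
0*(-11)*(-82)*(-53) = 0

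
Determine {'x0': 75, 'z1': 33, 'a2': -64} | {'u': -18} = {'x0': 75, 'z1': 33, 'a2': -64, 'u': -18}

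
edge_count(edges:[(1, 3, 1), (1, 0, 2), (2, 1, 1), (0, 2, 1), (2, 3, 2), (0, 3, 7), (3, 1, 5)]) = 7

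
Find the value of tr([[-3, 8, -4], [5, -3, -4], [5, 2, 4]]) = -2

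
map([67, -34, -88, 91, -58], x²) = [4489, 1156, 7744, 8281, 3364]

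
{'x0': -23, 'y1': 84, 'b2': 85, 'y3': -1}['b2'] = 85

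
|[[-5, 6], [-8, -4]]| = 68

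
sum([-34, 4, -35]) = -65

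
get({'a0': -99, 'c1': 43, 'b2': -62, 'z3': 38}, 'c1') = 43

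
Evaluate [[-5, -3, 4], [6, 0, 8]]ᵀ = [[-5, 6], [-3, 0], [4, 8]]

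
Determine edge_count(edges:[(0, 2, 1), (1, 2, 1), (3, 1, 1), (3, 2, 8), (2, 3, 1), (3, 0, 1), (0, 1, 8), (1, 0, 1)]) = 8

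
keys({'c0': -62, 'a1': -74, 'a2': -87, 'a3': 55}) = ['c0', 'a1', 'a2', 'a3']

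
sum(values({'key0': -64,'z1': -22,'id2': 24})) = -62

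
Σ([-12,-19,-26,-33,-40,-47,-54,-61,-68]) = (-12) + (-19) + (-26) + (-33) + (-40) + (-47) + (-54) + (-61) + (-68)
= -360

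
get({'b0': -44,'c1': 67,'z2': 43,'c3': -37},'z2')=43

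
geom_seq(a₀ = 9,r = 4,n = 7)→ [9, 36, 144, 576, 2304, 9216, 36864]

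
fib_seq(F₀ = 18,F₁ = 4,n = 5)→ [18, 4, 22, 26, 48]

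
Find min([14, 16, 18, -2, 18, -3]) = -3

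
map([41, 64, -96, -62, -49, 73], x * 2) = [82, 128, -192, -124, -98, 146]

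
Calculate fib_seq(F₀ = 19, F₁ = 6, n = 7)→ F_2 = F_1 + F_0 = 25
F_3 = F_2 + F_1 = 31
F_4 = F_3 + F_2 = 56
...
= [19, 6, 25, 31, 56, 87, 143]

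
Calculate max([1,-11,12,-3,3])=12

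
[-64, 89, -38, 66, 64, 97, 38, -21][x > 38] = keep x where x > 38: -64✗, 89✓, -38✗, 66✓, 64✓, 97✓, 38✗, -21✗
= [89, 66, 64, 97]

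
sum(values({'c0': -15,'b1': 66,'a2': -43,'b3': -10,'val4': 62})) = 60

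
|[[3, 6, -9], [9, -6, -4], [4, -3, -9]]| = 543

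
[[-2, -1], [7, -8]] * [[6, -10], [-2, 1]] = C[0][0] = (-2)*(6) + (-1)*(-2) = -10
C[0][1] = (-2)*(-10) + (-1)*(1) = 19
C[1][0] = (7)*(6) + (-8)*(-2) = 58
C[1][1] = (7)*(-10) + (-8)*(1) = -78
= [[-10, 19], [58, -78]]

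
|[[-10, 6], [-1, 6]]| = (-10)*(6) - (6)*(-1)
= -54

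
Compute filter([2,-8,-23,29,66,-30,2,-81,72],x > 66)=[72]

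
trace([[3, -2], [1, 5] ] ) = 8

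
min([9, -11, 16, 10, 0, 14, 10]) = -11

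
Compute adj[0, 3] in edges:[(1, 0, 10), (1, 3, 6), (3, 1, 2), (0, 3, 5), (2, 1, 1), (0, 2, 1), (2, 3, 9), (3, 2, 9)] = 5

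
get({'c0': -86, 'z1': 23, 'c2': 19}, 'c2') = 19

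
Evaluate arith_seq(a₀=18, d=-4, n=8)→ [18, 14, 10, 6, 2, -2, -6, -10]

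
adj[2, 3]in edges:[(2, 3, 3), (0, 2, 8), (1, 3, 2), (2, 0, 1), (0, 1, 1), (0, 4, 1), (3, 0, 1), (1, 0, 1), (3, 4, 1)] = 3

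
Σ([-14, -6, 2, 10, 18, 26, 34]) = 70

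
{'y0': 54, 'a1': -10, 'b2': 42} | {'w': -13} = {'y0': 54, 'a1': -10, 'b2': 42, 'w': -13}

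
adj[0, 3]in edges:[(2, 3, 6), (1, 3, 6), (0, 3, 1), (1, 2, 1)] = 1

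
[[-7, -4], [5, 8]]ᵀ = [[-7, 5], [-4, 8]]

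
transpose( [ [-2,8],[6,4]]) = [[-2, 6], [8, 4]]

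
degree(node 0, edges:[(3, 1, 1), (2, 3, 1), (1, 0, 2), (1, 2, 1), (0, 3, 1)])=incident: (1,0), (0,3)
= 2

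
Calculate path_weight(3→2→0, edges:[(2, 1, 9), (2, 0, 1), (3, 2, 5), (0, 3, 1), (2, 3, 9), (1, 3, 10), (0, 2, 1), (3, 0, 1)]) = 6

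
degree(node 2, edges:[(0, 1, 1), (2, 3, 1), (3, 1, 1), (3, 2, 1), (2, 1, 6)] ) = 3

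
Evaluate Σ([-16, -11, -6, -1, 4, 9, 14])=-7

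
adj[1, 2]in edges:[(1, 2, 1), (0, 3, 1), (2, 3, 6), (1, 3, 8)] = 1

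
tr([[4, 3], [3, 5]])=9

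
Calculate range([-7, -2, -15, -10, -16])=14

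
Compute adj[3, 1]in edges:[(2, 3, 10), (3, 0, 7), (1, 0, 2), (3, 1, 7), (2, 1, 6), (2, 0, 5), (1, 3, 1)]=7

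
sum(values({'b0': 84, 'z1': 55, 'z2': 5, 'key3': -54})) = 84 + 55 + 5 + (-54)
= 90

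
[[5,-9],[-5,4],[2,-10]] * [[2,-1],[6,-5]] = [[-44, 40], [14, -15], [-56, 48]]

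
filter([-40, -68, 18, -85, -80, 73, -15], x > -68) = [-40, 18, 73, -15]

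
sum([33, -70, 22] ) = 33 + (-70) + 22
= -15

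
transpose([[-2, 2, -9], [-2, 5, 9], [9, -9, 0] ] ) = [[-2, -2, 9], [2, 5, -9], [-9, 9, 0]]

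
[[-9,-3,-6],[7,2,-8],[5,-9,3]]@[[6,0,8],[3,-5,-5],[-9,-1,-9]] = [[-9, 21, -3], [120, -2, 118], [-24, 42, 58]]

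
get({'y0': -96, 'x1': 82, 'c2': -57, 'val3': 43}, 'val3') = 43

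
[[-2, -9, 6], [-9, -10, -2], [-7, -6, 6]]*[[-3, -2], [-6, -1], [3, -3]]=[[78, -5], [81, 34], [75, 2]]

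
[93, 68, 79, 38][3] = 38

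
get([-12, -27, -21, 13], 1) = -27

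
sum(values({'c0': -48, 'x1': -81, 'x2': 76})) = (-48) + (-81) + 76
= -53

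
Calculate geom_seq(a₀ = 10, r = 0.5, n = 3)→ a_0 = 10*0.5^0 = 10.0
a_1 = 10*0.5^1 = 5.0
a_2 = 10*0.5^2 = 2.5
= [10.0, 5.0, 2.5]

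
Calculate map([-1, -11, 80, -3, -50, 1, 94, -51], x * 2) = [-2, -22, 160, -6, -100, 2, 188, -102]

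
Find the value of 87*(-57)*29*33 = -4745763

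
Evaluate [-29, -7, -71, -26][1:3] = [-7, -71]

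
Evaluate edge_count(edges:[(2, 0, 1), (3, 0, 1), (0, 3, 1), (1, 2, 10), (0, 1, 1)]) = 5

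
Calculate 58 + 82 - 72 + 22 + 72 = 162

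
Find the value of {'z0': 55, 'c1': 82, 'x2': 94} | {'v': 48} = {'z0': 55, 'c1': 82, 'x2': 94, 'v': 48}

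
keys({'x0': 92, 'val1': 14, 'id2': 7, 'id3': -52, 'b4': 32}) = ['x0', 'val1', 'id2', 'id3', 'b4']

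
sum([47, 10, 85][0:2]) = slice → [47, 10]
47 + 10
= 57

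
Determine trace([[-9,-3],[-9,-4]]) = diagonal: (-9) + (-4)
= -13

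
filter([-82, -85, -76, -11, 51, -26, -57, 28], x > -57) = [-11, 51, -26, 28]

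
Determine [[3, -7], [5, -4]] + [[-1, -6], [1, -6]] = [[2, -13], [6, -10]]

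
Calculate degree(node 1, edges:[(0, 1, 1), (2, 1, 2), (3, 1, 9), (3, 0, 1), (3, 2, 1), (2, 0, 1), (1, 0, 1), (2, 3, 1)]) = 4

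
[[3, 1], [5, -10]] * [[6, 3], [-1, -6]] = C[0][0] = (3)*(6) + (1)*(-1) = 17
C[0][1] = (3)*(3) + (1)*(-6) = 3
C[1][0] = (5)*(6) + (-10)*(-1) = 40
C[1][1] = (5)*(3) + (-10)*(-6) = 75
= [[17, 3], [40, 75]]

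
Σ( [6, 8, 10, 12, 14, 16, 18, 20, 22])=6 + 8 + 10 + 12 + 14 + 16 + 18 + 20 + 22
= 126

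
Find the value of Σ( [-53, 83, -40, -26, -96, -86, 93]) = (-53) + 83 + (-40) + (-26) + (-96) + (-86) + 93
= -125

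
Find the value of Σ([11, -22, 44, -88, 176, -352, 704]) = 11 + -22 + 44 + -88 + 176 + -352 + 704
= 473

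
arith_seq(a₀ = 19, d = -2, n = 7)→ a_0 = 19 + 0*-2 = 19
a_1 = 19 + 1*-2 = 17
a_2 = 19 + 2*-2 = 15
...
= [19, 17, 15, 13, 11, 9, 7]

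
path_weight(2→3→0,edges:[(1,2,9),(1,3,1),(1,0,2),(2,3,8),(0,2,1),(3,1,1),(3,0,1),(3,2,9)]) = 9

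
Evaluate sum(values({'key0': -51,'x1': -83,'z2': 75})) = -59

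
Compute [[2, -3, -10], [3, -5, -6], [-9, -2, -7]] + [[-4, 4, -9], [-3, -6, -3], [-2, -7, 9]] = [[-2, 1, -19], [0, -11, -9], [-11, -9, 2]]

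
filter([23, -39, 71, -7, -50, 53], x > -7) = [23, 71, 53]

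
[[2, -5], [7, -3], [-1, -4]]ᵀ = [[2, 7, -1], [-5, -3, -4]]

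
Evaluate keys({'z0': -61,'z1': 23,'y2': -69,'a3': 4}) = ['z0', 'z1', 'y2', 'a3']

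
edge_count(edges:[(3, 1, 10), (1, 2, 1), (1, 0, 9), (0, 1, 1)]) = 4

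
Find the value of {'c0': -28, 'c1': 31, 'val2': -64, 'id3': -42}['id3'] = -42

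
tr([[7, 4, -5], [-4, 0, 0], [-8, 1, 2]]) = diagonal: 7 + 0 + 2
= 9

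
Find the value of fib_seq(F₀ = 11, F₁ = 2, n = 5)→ F_2 = F_1 + F_0 = 13
F_3 = F_2 + F_1 = 15
F_4 = F_3 + F_2 = 28
= [11, 2, 13, 15, 28]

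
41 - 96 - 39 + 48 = -46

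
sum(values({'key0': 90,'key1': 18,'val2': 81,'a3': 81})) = 90 + 18 + 81 + 81
= 270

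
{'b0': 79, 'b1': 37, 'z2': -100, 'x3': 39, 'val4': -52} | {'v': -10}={'b0': 79, 'b1': 37, 'z2': -100, 'x3': 39, 'val4': -52, 'v': -10}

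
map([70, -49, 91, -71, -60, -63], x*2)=[140, -98, 182, -142, -120, -126]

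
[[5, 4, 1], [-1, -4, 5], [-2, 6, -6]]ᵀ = [[5, -1, -2], [4, -4, 6], [1, 5, -6]]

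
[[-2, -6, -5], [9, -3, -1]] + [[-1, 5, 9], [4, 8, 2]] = [[-3, -1, 4], [13, 5, 1]]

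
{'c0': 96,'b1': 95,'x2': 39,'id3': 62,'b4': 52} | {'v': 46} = {'c0': 96, 'b1': 95, 'x2': 39, 'id3': 62, 'b4': 52, 'v': 46}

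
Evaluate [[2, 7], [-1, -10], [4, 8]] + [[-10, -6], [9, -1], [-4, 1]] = [[-8, 1], [8, -11], [0, 9]]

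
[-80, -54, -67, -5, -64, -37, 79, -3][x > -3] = [79]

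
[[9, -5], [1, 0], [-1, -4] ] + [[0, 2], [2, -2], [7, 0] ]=[[9, -3], [3, -2], [6, -4]]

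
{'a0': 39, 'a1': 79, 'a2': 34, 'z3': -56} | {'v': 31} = {'a0': 39, 'a1': 79, 'a2': 34, 'z3': -56, 'v': 31}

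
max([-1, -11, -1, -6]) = -1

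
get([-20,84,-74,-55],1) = 84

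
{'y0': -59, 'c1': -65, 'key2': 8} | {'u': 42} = {'y0': -59, 'c1': -65, 'key2': 8, 'u': 42}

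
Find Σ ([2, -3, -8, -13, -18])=-40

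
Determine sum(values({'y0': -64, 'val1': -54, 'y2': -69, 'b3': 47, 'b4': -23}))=-163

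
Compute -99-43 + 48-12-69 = -175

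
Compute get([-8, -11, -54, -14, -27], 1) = -11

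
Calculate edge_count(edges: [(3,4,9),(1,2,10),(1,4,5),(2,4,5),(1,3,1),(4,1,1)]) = 6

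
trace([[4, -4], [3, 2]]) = diagonal: 4 + 2
= 6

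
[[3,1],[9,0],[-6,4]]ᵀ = [[3, 9, -6], [1, 0, 4]]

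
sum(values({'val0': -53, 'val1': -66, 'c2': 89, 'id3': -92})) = (-53) + (-66) + 89 + (-92)
= -122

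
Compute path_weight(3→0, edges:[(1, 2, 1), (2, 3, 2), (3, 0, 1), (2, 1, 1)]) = 1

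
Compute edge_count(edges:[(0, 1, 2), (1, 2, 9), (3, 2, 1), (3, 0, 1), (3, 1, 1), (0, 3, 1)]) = 6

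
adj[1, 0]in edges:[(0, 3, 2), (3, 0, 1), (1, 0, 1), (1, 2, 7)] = 1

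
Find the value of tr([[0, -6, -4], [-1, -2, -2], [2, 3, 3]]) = 1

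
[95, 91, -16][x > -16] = [95, 91]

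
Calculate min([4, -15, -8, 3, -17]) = -17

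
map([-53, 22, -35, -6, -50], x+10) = [-43, 32, -25, 4, -40]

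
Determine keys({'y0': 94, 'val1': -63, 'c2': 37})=['y0', 'val1', 'c2']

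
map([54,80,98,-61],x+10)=[64, 90, 108, -51]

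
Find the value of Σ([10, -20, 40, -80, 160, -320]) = 10 + -20 + 40 + -80 + 160 + -320
= -210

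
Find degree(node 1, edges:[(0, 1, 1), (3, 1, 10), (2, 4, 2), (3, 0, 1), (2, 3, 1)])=2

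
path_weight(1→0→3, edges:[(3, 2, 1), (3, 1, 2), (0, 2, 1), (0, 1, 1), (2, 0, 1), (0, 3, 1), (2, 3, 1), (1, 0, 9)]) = 10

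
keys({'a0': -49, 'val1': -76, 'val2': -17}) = ['a0', 'val1', 'val2']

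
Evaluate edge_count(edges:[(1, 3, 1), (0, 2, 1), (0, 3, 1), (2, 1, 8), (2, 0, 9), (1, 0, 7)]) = 6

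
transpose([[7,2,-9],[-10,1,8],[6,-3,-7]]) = [[7, -10, 6], [2, 1, -3], [-9, 8, -7]]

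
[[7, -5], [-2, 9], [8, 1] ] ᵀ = [[7, -2, 8], [-5, 9, 1]]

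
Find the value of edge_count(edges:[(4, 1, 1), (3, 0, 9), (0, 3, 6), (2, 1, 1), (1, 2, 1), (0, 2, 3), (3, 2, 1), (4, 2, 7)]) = 8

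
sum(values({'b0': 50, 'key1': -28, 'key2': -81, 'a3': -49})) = 50 + (-28) + (-81) + (-49)
= -108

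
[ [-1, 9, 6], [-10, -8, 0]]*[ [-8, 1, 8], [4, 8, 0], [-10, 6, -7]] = [[-16, 107, -50], [48, -74, -80]]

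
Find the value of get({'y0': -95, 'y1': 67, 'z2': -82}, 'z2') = -82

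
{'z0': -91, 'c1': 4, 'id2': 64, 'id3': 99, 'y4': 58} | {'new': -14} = {'z0': -91, 'c1': 4, 'id2': 64, 'id3': 99, 'y4': 58, 'new': -14}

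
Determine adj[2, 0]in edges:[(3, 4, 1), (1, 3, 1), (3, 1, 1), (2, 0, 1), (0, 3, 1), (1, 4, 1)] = 1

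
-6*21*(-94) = 11844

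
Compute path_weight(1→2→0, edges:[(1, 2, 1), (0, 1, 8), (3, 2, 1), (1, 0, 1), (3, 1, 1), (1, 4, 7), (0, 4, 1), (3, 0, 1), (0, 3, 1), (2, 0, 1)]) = 2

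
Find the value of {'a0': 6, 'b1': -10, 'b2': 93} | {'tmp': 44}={'a0': 6, 'b1': -10, 'b2': 93, 'tmp': 44}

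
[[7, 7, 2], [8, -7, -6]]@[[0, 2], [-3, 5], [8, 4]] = C[0][0] = (7)*(0) + (7)*(-3) + (2)*(8) = -5
C[0][1] = (7)*(2) + (7)*(5) + (2)*(4) = 57
C[1][0] = (8)*(0) + (-7)*(-3) + (-6)*(8) = -27
C[1][1] = (8)*(2) + (-7)*(5) + (-6)*(4) = -43
= [[-5, 57], [-27, -43]]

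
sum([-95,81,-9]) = -23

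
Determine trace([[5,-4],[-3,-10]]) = -5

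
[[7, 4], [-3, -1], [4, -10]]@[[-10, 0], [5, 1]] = C[0][0] = (7)*(-10) + (4)*(5) = -50
C[0][1] = (7)*(0) + (4)*(1) = 4
C[1][0] = (-3)*(-10) + (-1)*(5) = 25
C[1][1] = (-3)*(0) + (-1)*(1) = -1
C[2][0] = (4)*(-10) + (-10)*(5) = -90
C[2][1] = (4)*(0) + (-10)*(1) = -10
= [[-50, 4], [25, -1], [-90, -10]]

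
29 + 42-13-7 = 51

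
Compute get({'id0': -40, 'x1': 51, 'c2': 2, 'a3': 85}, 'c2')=2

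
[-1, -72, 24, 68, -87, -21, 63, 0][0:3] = [-1, -72, 24]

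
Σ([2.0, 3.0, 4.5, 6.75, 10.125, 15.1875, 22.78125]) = 2.0 + 3.0 + 4.5 + 6.75 + 10.125 + 15.1875 + 22.78125
= 64.34375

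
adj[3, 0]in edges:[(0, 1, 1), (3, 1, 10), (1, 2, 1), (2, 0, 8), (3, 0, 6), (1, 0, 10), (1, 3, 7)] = 6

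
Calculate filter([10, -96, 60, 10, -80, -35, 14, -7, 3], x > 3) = keep x where x > 3: 10✓, -96✗, 60✓, 10✓, -80✗, -35✗, 14✓, -7✗, 3✗
= [10, 60, 10, 14]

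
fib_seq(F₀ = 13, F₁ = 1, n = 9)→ F_2 = F_1 + F_0 = 14
F_3 = F_2 + F_1 = 15
F_4 = F_3 + F_2 = 29
...
= [13, 1, 14, 15, 29, 44, 73, 117, 190]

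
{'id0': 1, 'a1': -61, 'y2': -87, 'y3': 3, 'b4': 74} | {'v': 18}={'id0': 1, 'a1': -61, 'y2': -87, 'y3': 3, 'b4': 74, 'v': 18}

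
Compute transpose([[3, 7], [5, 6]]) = [[3, 5], [7, 6]]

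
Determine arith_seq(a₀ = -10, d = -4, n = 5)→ [-10, -14, -18, -22, -26]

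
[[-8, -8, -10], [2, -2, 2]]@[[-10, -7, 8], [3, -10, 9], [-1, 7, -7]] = C[0][0] = (-8)*(-10) + (-8)*(3) + (-10)*(-1) = 66
C[0][1] = (-8)*(-7) + (-8)*(-10) + (-10)*(7) = 66
C[0][2] = (-8)*(8) + (-8)*(9) + (-10)*(-7) = -66
C[1][0] = (2)*(-10) + (-2)*(3) + (2)*(-1) = -28
C[1][1] = (2)*(-7) + (-2)*(-10) + (2)*(7) = 20
C[1][2] = (2)*(8) + (-2)*(9) + (2)*(-7) = -16
= [[66, 66, -66], [-28, 20, -16]]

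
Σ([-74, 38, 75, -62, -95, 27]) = (-74) + 38 + 75 + (-62) + (-95) + 27
= -91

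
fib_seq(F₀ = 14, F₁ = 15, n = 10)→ F_2 = F_1 + F_0 = 29
F_3 = F_2 + F_1 = 44
F_4 = F_3 + F_2 = 73
...
= [14, 15, 29, 44, 73, 117, 190, 307, 497, 804]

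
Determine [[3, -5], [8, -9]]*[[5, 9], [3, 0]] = C[0][0] = (3)*(5) + (-5)*(3) = 0
C[0][1] = (3)*(9) + (-5)*(0) = 27
C[1][0] = (8)*(5) + (-9)*(3) = 13
C[1][1] = (8)*(9) + (-9)*(0) = 72
= [[0, 27], [13, 72]]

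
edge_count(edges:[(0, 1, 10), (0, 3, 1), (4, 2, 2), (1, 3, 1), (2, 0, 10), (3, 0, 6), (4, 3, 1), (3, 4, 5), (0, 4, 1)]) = 9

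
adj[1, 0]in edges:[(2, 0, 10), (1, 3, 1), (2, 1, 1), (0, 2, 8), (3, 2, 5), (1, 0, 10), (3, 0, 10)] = 10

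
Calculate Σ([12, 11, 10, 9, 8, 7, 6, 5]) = 12 + 11 + 10 + 9 + 8 + 7 + 6 + 5
= 68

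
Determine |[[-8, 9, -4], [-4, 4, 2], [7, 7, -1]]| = (1)*(-8)*det([[4, 2], [7, -1]]) + (-1)*(9)*det([[-4, 2], [7, -1]]) + (1)*(-4)*det([[-4, 4], [7, 7]])
= 144 + 90 + 224
= 458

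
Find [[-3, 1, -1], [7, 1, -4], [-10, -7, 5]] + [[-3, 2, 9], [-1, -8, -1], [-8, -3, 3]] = [[-6, 3, 8], [6, -7, -5], [-18, -10, 8]]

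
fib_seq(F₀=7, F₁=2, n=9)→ F_2 = F_1 + F_0 = 9
F_3 = F_2 + F_1 = 11
F_4 = F_3 + F_2 = 20
...
= [7, 2, 9, 11, 20, 31, 51, 82, 133]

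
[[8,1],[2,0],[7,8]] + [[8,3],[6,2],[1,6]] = [[16, 4], [8, 2], [8, 14]]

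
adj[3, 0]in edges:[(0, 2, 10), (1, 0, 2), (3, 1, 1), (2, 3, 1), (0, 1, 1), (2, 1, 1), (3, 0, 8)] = 8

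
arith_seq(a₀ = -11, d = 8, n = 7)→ [-11, -3, 5, 13, 21, 29, 37]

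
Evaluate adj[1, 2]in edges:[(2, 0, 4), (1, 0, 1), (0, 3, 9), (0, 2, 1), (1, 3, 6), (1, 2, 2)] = 2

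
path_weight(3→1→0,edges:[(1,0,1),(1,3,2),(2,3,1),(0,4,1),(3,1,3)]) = 4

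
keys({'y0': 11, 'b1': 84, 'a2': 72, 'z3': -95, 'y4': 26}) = ['y0', 'b1', 'a2', 'z3', 'y4']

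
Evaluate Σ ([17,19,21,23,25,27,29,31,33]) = 225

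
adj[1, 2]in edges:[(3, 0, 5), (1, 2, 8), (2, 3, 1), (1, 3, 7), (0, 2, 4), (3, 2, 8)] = 8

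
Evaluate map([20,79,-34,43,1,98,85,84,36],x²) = [400, 6241, 1156, 1849, 1, 9604, 7225, 7056, 1296]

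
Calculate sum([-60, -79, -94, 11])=-222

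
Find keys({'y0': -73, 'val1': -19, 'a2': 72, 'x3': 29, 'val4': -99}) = ['y0', 'val1', 'a2', 'x3', 'val4']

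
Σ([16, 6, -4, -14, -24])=-20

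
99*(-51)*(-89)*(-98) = -44037378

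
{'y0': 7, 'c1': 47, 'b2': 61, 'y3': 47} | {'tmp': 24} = {'y0': 7, 'c1': 47, 'b2': 61, 'y3': 47, 'tmp': 24}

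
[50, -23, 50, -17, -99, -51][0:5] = [50, -23, 50, -17, -99]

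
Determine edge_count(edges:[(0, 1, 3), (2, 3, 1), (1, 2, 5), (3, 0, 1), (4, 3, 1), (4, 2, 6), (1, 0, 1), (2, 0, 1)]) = 8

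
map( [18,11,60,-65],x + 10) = 18+10=28, 11+10=21, 60+10=70, -65+10=-55
= [28, 21, 70, -55]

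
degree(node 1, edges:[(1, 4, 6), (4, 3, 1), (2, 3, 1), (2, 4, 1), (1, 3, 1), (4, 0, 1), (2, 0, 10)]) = incident: (1,4), (1,3)
= 2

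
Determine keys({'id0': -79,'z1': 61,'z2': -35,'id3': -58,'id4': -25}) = ['id0', 'z1', 'z2', 'id3', 'id4']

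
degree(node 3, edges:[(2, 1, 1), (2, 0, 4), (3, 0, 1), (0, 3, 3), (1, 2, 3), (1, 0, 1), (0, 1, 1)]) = incident: (3,0), (0,3)
= 2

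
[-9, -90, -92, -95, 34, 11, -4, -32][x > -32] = [-9, 34, 11, -4]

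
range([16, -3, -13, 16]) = 29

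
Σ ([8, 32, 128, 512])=680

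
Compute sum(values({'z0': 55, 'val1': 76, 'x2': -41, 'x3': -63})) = 27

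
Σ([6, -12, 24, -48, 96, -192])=-126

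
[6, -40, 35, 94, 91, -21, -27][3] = 94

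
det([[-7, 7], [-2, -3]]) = (-7)*(-3) - (7)*(-2)
= 35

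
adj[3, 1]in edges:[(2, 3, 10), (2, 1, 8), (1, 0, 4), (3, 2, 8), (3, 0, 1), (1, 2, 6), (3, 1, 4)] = 4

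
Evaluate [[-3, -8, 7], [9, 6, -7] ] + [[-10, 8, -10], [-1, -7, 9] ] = [[-13, 0, -3], [8, -1, 2]]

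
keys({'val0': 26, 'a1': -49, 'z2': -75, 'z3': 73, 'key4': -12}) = ['val0', 'a1', 'z2', 'z3', 'key4']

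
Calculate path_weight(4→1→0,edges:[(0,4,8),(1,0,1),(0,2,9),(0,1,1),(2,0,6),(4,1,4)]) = 5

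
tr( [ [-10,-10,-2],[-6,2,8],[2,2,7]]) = diagonal: (-10) + 2 + 7
= -1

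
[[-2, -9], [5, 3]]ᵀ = [[-2, 5], [-9, 3]]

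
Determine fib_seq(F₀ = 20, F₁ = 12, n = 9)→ F_2 = F_1 + F_0 = 32
F_3 = F_2 + F_1 = 44
F_4 = F_3 + F_2 = 76
...
= [20, 12, 32, 44, 76, 120, 196, 316, 512]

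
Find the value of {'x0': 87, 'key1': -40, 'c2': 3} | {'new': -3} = {'x0': 87, 'key1': -40, 'c2': 3, 'new': -3}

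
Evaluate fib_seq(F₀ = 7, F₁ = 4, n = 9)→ F_2 = F_1 + F_0 = 11
F_3 = F_2 + F_1 = 15
F_4 = F_3 + F_2 = 26
...
= [7, 4, 11, 15, 26, 41, 67, 108, 175]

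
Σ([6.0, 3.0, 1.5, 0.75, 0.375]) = 11.625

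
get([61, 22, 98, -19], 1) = 22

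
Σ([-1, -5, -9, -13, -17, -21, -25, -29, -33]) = -153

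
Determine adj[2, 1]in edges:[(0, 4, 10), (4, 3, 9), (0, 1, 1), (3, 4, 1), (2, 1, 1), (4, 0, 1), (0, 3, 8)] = 1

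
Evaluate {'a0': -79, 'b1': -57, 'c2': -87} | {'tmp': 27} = {'a0': -79, 'b1': -57, 'c2': -87, 'tmp': 27}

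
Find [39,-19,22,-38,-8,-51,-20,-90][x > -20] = [39, -19, 22, -8]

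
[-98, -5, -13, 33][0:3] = [-98, -5, -13]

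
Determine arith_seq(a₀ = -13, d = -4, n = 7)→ a_0 = -13 + 0*-4 = -13
a_1 = -13 + 1*-4 = -17
a_2 = -13 + 2*-4 = -21
...
= [-13, -17, -21, -25, -29, -33, -37]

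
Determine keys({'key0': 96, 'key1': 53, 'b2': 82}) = ['key0', 'key1', 'b2']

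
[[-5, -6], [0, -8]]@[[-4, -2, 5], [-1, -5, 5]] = [[26, 40, -55], [8, 40, -40]]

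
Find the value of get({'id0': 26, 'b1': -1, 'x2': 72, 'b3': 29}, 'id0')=26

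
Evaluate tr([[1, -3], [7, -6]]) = -5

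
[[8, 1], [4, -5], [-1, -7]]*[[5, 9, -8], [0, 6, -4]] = [[40, 78, -68], [20, 6, -12], [-5, -51, 36]]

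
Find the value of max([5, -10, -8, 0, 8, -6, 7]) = 8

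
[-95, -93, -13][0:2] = [-95, -93]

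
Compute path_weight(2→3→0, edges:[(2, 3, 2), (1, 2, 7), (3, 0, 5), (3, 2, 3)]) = w(2→3)=2 + w(3→0)=5
= 7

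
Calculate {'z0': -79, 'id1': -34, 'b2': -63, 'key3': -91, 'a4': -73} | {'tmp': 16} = {'z0': -79, 'id1': -34, 'b2': -63, 'key3': -91, 'a4': -73, 'tmp': 16}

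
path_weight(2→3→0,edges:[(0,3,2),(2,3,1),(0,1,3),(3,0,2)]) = w(2→3)=1 + w(3→0)=2
= 3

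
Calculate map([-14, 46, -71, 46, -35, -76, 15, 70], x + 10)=[-4, 56, -61, 56, -25, -66, 25, 80]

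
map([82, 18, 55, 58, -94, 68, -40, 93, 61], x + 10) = [92, 28, 65, 68, -84, 78, -30, 103, 71]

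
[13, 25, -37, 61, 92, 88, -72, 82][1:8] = [25, -37, 61, 92, 88, -72, 82]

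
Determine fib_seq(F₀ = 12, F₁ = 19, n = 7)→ F_2 = F_1 + F_0 = 31
F_3 = F_2 + F_1 = 50
F_4 = F_3 + F_2 = 81
...
= [12, 19, 31, 50, 81, 131, 212]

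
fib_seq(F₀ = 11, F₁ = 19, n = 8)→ [11, 19, 30, 49, 79, 128, 207, 335]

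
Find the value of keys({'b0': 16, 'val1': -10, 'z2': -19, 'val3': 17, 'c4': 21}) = ['b0', 'val1', 'z2', 'val3', 'c4']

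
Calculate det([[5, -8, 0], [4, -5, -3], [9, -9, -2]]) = (1)*(5)*det([[-5, -3], [-9, -2]]) + (-1)*(-8)*det([[4, -3], [9, -2]]) + (1)*(0)*det([[4, -5], [9, -9]])
= -85 + 152 + 0
= 67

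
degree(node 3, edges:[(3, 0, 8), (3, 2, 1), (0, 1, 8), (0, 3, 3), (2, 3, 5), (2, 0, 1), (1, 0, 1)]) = incident: (3,0), (3,2), (0,3), (2,3)
= 4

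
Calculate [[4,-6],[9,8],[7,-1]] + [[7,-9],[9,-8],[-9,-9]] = [[11, -15], [18, 0], [-2, -10]]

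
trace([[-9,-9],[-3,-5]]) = diagonal: (-9) + (-5)
= -14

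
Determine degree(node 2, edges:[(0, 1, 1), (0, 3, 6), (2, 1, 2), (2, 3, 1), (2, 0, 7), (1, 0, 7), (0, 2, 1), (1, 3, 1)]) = incident: (2,1), (2,3), (2,0), (0,2)
= 4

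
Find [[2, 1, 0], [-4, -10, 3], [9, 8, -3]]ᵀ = [[2, -4, 9], [1, -10, 8], [0, 3, -3]]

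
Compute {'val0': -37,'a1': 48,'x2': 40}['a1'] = 48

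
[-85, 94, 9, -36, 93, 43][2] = 9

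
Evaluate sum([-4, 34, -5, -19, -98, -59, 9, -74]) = (-4) + 34 + (-5) + (-19) + (-98) + (-59) + 9 + (-74)
= -216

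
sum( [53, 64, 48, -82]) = 53 + 64 + 48 + (-82)
= 83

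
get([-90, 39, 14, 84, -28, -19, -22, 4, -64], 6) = -22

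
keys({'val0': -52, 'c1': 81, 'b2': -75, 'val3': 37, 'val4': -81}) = ['val0', 'c1', 'b2', 'val3', 'val4']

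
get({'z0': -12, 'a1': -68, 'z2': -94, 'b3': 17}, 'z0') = -12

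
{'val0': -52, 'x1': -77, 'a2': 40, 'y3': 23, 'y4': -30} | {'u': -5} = {'val0': -52, 'x1': -77, 'a2': 40, 'y3': 23, 'y4': -30, 'u': -5}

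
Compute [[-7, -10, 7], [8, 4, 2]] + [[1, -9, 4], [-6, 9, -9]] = [[-6, -19, 11], [2, 13, -7]]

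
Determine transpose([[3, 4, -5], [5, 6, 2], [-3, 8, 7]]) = [[3, 5, -3], [4, 6, 8], [-5, 2, 7]]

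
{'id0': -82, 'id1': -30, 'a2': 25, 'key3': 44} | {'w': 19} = {'id0': -82, 'id1': -30, 'a2': 25, 'key3': 44, 'w': 19}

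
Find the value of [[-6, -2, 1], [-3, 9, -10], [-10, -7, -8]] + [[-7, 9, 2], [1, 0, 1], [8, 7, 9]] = [[-13, 7, 3], [-2, 9, -9], [-2, 0, 1]]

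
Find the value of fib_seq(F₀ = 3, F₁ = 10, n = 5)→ [3, 10, 13, 23, 36]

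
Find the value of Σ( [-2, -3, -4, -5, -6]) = -20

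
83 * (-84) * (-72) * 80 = 40158720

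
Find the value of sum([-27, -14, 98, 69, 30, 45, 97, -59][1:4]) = 153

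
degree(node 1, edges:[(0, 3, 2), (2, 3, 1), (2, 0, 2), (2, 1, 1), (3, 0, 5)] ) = 1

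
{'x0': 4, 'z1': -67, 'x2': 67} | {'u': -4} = {'x0': 4, 'z1': -67, 'x2': 67, 'u': -4}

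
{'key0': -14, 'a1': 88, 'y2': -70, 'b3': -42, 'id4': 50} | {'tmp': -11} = {'key0': -14, 'a1': 88, 'y2': -70, 'b3': -42, 'id4': 50, 'tmp': -11}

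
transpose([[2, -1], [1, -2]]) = [[2, 1], [-1, -2]]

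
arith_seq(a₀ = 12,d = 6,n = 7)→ [12, 18, 24, 30, 36, 42, 48]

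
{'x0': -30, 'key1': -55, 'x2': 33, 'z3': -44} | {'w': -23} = {'x0': -30, 'key1': -55, 'x2': 33, 'z3': -44, 'w': -23}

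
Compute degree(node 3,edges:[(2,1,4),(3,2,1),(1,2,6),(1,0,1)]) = 1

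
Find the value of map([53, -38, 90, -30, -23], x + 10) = 53+10=63, -38+10=-28, 90+10=100, -30+10=-20, -23+10=-13
= [63, -28, 100, -20, -13]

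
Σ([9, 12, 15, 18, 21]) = 75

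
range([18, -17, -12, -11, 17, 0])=35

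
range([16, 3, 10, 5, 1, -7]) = 23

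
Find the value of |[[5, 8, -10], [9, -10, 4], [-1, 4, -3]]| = (1)*(5)*det([[-10, 4], [4, -3]]) + (-1)*(8)*det([[9, 4], [-1, -3]]) + (1)*(-10)*det([[9, -10], [-1, 4]])
= 70 + 184 + -260
= -6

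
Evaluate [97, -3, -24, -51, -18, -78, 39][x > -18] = keep x where x > -18: 97✓, -3✓, -24✗, -51✗, -18✗, -78✗, 39✓
= [97, -3, 39]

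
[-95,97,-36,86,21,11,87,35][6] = 87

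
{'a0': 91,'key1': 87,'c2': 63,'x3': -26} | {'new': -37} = {'a0': 91, 'key1': 87, 'c2': 63, 'x3': -26, 'new': -37}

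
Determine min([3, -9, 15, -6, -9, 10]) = -9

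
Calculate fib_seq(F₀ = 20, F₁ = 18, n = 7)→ [20, 18, 38, 56, 94, 150, 244]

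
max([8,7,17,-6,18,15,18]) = 18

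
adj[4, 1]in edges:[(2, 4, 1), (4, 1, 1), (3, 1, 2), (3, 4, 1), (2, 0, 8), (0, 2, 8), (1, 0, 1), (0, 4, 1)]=1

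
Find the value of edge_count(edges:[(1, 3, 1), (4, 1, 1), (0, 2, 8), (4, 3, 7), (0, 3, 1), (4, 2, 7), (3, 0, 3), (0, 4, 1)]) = 8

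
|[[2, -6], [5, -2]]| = 26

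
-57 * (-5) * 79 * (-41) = -923115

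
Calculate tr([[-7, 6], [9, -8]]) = diagonal: (-7) + (-8)
= -15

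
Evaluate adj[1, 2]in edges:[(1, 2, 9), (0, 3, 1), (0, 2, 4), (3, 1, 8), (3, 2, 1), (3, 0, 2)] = 9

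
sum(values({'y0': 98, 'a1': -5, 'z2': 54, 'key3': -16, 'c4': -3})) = 128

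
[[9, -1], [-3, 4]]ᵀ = [[9, -3], [-1, 4]]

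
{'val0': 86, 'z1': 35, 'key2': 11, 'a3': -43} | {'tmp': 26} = {'val0': 86, 'z1': 35, 'key2': 11, 'a3': -43, 'tmp': 26}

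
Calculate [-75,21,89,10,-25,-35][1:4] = [21, 89, 10]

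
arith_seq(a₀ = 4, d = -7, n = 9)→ [4, -3, -10, -17, -24, -31, -38, -45, -52]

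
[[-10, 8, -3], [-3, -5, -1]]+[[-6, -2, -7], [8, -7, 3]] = [[-16, 6, -10], [5, -12, 2]]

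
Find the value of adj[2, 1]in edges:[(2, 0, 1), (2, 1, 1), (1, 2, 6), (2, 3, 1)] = 1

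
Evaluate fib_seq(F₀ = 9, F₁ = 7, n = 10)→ F_2 = F_1 + F_0 = 16
F_3 = F_2 + F_1 = 23
F_4 = F_3 + F_2 = 39
...
= [9, 7, 16, 23, 39, 62, 101, 163, 264, 427]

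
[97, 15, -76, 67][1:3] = [15, -76]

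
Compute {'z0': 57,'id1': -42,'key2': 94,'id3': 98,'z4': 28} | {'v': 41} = {'z0': 57, 'id1': -42, 'key2': 94, 'id3': 98, 'z4': 28, 'v': 41}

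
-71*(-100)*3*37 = 788100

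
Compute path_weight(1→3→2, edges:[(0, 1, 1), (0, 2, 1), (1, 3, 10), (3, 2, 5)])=15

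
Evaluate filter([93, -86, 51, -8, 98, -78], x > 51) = keep x where x > 51: 93✓, -86✗, 51✗, -8✗, 98✓, -78✗
= [93, 98]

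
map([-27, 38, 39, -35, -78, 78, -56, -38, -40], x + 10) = [-17, 48, 49, -25, -68, 88, -46, -28, -30]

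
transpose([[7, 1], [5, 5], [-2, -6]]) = [[7, 5, -2], [1, 5, -6]]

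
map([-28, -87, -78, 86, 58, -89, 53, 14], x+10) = [-18, -77, -68, 96, 68, -79, 63, 24]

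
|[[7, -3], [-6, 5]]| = (7)*(5) - (-3)*(-6)
= 17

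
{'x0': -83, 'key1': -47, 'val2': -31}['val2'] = -31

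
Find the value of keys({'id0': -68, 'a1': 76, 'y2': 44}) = ['id0', 'a1', 'y2']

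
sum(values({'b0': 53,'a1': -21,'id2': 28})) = 53 + (-21) + 28
= 60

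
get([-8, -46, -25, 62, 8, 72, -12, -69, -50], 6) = -12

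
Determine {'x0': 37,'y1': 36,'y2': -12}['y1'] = 36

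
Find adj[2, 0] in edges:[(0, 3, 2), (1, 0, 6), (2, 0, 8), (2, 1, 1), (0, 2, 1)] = 8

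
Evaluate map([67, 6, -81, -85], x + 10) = 67+10=77, 6+10=16, -81+10=-71, -85+10=-75
= [77, 16, -71, -75]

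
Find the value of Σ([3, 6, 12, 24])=3 + 6 + 12 + 24
= 45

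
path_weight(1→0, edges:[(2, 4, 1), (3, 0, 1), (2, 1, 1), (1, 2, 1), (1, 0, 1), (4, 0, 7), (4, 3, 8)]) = w(1→0)=1
= 1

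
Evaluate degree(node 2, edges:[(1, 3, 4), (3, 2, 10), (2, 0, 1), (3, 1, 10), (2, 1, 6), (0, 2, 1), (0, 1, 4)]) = incident: (3,2), (2,0), (2,1), (0,2)
= 4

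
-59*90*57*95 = -28753650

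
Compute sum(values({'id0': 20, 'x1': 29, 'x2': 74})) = 20 + 29 + 74
= 123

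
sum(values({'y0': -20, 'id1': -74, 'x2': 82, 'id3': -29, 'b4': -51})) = (-20) + (-74) + 82 + (-29) + (-51)
= -92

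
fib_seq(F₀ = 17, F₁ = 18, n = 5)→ F_2 = F_1 + F_0 = 35
F_3 = F_2 + F_1 = 53
F_4 = F_3 + F_2 = 88
= [17, 18, 35, 53, 88]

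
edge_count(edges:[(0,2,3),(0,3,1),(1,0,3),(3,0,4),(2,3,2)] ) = 5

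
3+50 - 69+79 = 63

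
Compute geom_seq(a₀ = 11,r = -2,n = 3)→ a_0 = 11*(-2)^0 = 11
a_1 = 11*(-2)^1 = -22
a_2 = 11*(-2)^2 = 44
= [11, -22, 44]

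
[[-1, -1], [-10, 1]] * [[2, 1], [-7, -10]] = [[5, 9], [-27, -20]]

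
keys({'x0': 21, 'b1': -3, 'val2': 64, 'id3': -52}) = ['x0', 'b1', 'val2', 'id3']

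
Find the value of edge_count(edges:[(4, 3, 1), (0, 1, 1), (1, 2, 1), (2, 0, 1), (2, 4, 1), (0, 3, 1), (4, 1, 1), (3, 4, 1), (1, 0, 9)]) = 9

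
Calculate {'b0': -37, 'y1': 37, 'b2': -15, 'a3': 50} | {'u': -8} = {'b0': -37, 'y1': 37, 'b2': -15, 'a3': 50, 'u': -8}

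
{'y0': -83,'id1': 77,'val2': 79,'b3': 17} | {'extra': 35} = {'y0': -83, 'id1': 77, 'val2': 79, 'b3': 17, 'extra': 35}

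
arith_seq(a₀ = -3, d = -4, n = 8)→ [-3, -7, -11, -15, -19, -23, -27, -31]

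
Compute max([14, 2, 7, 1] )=14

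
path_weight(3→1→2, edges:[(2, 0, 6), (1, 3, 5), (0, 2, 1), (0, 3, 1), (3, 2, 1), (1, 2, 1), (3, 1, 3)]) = 4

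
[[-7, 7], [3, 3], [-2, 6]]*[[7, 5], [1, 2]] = C[0][0] = (-7)*(7) + (7)*(1) = -42
C[0][1] = (-7)*(5) + (7)*(2) = -21
C[1][0] = (3)*(7) + (3)*(1) = 24
C[1][1] = (3)*(5) + (3)*(2) = 21
C[2][0] = (-2)*(7) + (6)*(1) = -8
C[2][1] = (-2)*(5) + (6)*(2) = 2
= [[-42, -21], [24, 21], [-8, 2]]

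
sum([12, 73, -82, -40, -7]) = -44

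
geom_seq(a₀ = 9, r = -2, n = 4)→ [9, -18, 36, -72]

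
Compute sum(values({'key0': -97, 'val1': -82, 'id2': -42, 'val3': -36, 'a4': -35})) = -292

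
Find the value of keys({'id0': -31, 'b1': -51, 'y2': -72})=['id0', 'b1', 'y2']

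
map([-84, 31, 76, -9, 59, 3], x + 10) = [-74, 41, 86, 1, 69, 13]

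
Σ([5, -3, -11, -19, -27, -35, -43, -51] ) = -184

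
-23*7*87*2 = -28014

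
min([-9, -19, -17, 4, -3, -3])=-19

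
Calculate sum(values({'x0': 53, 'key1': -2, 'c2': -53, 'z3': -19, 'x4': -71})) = -92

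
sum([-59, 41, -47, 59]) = (-59) + 41 + (-47) + 59
= -6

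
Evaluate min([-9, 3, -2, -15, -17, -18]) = -18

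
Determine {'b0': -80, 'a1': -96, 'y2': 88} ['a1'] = -96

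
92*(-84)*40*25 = -7728000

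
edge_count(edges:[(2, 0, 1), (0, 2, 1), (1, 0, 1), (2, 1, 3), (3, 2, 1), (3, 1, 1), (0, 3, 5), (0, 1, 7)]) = 8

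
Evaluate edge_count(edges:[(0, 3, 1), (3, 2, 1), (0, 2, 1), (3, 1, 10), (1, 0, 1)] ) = 5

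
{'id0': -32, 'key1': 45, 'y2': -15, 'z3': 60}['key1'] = 45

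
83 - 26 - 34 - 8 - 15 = 0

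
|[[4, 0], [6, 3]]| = (4)*(3) - (0)*(6)
= 12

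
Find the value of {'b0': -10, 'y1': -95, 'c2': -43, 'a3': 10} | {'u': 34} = {'b0': -10, 'y1': -95, 'c2': -43, 'a3': 10, 'u': 34}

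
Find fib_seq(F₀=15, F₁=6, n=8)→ F_2 = F_1 + F_0 = 21
F_3 = F_2 + F_1 = 27
F_4 = F_3 + F_2 = 48
...
= [15, 6, 21, 27, 48, 75, 123, 198]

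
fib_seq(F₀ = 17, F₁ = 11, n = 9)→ [17, 11, 28, 39, 67, 106, 173, 279, 452]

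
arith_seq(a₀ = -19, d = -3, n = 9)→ [-19, -22, -25, -28, -31, -34, -37, -40, -43]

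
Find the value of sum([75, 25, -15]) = 75 + 25 + (-15)
= 85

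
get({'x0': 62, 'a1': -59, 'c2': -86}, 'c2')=-86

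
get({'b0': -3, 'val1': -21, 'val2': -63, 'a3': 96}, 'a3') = 96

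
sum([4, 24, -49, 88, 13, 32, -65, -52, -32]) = -37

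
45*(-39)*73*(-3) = 384345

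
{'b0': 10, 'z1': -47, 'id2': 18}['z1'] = -47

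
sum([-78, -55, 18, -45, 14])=(-78) + (-55) + 18 + (-45) + 14
= -146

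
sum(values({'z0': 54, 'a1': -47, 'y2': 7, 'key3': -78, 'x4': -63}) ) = -127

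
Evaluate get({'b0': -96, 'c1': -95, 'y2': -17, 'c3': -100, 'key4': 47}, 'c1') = -95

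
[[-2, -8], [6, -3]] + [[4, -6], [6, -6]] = [[2, -14], [12, -9]]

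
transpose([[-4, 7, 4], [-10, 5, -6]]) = [[-4, -10], [7, 5], [4, -6]]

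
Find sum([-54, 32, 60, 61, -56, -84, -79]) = (-54) + 32 + 60 + 61 + (-56) + (-84) + (-79)
= -120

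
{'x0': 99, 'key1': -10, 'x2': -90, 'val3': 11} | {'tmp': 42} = {'x0': 99, 'key1': -10, 'x2': -90, 'val3': 11, 'tmp': 42}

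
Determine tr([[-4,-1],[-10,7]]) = diagonal: (-4) + 7
= 3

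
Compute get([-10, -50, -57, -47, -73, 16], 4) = -73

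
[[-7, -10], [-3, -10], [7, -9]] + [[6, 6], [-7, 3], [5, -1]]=[[-1, -4], [-10, -7], [12, -10]]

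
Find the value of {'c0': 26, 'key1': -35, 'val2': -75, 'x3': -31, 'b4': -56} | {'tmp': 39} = {'c0': 26, 'key1': -35, 'val2': -75, 'x3': -31, 'b4': -56, 'tmp': 39}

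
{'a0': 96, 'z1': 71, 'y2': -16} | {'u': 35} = {'a0': 96, 'z1': 71, 'y2': -16, 'u': 35}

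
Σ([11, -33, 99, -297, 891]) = 11 + -33 + 99 + -297 + 891
= 671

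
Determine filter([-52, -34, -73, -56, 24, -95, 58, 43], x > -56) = [-52, -34, 24, 58, 43]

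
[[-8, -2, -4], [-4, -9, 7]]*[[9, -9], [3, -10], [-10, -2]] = C[0][0] = (-8)*(9) + (-2)*(3) + (-4)*(-10) = -38
C[0][1] = (-8)*(-9) + (-2)*(-10) + (-4)*(-2) = 100
C[1][0] = (-4)*(9) + (-9)*(3) + (7)*(-10) = -133
C[1][1] = (-4)*(-9) + (-9)*(-10) + (7)*(-2) = 112
= [[-38, 100], [-133, 112]]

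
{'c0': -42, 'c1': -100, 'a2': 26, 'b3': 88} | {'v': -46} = {'c0': -42, 'c1': -100, 'a2': 26, 'b3': 88, 'v': -46}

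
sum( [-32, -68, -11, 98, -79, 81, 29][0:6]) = -11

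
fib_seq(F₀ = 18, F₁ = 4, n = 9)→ F_2 = F_1 + F_0 = 22
F_3 = F_2 + F_1 = 26
F_4 = F_3 + F_2 = 48
...
= [18, 4, 22, 26, 48, 74, 122, 196, 318]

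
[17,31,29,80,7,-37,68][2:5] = [29, 80, 7]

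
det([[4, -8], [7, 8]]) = (4)*(8) - (-8)*(7)
= 88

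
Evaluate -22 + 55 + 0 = 33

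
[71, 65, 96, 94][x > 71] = [96, 94]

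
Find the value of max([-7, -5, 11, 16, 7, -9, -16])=16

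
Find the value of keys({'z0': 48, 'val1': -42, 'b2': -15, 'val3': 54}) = ['z0', 'val1', 'b2', 'val3']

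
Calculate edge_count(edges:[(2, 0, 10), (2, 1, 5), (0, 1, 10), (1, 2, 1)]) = 4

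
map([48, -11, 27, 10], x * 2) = 48*2=96, -11*2=-22, 27*2=54, 10*2=20
= [96, -22, 54, 20]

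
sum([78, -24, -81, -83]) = -110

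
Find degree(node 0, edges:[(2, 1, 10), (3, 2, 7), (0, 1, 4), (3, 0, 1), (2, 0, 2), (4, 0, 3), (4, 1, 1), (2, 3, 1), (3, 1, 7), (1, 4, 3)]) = incident: (0,1), (3,0), (2,0), (4,0)
= 4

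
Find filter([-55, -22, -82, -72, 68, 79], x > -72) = [-55, -22, 68, 79]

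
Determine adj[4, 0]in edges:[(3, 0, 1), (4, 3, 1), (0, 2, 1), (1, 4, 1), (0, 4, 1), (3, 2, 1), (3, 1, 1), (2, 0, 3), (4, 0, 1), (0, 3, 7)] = 1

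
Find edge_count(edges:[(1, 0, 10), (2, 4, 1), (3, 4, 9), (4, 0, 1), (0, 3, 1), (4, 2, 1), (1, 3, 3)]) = 7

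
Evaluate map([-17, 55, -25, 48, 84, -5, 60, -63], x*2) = [-34, 110, -50, 96, 168, -10, 120, -126]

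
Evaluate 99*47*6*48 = 1340064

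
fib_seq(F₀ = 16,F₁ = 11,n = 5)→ [16, 11, 27, 38, 65]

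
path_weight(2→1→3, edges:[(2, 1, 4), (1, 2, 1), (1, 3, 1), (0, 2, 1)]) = 5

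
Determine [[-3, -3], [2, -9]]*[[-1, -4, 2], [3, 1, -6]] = C[0][0] = (-3)*(-1) + (-3)*(3) = -6
C[0][1] = (-3)*(-4) + (-3)*(1) = 9
C[0][2] = (-3)*(2) + (-3)*(-6) = 12
C[1][0] = (2)*(-1) + (-9)*(3) = -29
C[1][1] = (2)*(-4) + (-9)*(1) = -17
C[1][2] = (2)*(2) + (-9)*(-6) = 58
= [[-6, 9, 12], [-29, -17, 58]]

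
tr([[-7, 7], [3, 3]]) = -4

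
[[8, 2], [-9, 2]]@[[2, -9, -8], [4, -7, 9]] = C[0][0] = (8)*(2) + (2)*(4) = 24
C[0][1] = (8)*(-9) + (2)*(-7) = -86
C[0][2] = (8)*(-8) + (2)*(9) = -46
C[1][0] = (-9)*(2) + (2)*(4) = -10
C[1][1] = (-9)*(-9) + (2)*(-7) = 67
C[1][2] = (-9)*(-8) + (2)*(9) = 90
= [[24, -86, -46], [-10, 67, 90]]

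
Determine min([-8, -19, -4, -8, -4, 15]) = -19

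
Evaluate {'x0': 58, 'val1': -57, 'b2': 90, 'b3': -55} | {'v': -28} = {'x0': 58, 'val1': -57, 'b2': 90, 'b3': -55, 'v': -28}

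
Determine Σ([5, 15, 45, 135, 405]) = 605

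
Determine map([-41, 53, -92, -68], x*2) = -41*2=-82, 53*2=106, -92*2=-184, -68*2=-136
= [-82, 106, -184, -136]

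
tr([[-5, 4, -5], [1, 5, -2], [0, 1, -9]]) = -9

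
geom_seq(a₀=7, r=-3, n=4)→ [7, -21, 63, -189]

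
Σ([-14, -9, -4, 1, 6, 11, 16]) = (-14) + (-9) + (-4) + 1 + 6 + 11 + 16
= 7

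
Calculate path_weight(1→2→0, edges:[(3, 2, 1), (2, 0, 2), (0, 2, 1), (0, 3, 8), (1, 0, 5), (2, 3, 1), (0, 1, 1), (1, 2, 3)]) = w(1→2)=3 + w(2→0)=2
= 5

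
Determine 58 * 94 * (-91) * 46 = -22822072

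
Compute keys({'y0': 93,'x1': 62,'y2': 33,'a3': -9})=['y0', 'x1', 'y2', 'a3']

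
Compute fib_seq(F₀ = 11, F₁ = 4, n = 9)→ [11, 4, 15, 19, 34, 53, 87, 140, 227]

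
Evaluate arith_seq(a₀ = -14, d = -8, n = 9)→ a_0 = -14 + 0*-8 = -14
a_1 = -14 + 1*-8 = -22
a_2 = -14 + 2*-8 = -30
...
= [-14, -22, -30, -38, -46, -54, -62, -70, -78]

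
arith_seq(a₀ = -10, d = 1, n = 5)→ a_0 = -10 + 0*1 = -10
a_1 = -10 + 1*1 = -9
a_2 = -10 + 2*1 = -8
...
= [-10, -9, -8, -7, -6]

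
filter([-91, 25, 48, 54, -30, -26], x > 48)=[54]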